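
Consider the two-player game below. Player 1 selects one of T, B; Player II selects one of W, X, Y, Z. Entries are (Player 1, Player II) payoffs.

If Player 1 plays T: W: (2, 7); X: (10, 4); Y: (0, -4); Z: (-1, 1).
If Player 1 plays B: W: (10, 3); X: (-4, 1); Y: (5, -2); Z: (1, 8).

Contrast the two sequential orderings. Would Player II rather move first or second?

If Player 1 leads: Player II's best replies are T→W, B→Z; Player 1's induced payoffs 2, 1; outcome (T, W), payoffs (2, 7).
If Player II leads: Player 1's best replies are W→B, X→T, Y→B, Z→B; Player II's induced payoffs 3, 4, -2, 8; outcome (B, Z), payoffs (1, 8).
Player II gets 8 moving first and 7 moving second, so Player II prefers to move first.

first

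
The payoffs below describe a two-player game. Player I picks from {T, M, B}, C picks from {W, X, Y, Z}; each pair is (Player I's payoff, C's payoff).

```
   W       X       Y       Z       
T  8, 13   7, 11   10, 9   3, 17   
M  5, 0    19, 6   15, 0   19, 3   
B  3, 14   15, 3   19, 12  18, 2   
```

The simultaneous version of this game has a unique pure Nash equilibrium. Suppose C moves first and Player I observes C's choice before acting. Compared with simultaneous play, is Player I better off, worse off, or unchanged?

worse off

Work backward from Player I's decision.
- W: Player I compares 8, 5, 3 and picks T; C would get 13.
- X: Player I compares 7, 19, 15 and picks M; C would get 6.
- Y: Player I compares 10, 15, 19 and picks B; C would get 12.
- Z: Player I compares 3, 19, 18 and picks M; C would get 3.
Maximizing over 13, 6, 12, 3, C chooses W. Subgame-perfect outcome: (T, W) with payoffs (8, 13).
Under simultaneous play:
Player I's best replies: W→T; X→M; Y→B; Z→M.
C's best replies: T→Z; M→X; B→W.
Only (M, X) has each player best-responding; Nash payoffs (19, 6).
Player I earns 8 sequentially versus 19 at the Nash outcome: worse off.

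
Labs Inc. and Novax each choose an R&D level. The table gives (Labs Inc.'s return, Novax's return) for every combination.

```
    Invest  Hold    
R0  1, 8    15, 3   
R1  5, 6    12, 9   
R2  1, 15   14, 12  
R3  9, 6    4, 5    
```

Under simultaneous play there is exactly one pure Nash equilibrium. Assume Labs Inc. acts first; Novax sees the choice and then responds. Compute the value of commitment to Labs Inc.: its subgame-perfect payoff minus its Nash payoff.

3

Solve by backward induction (Labs Inc. leads).
- R0: Novax compares 8, 3 and picks Invest; Labs Inc. would get 1.
- R1: Novax compares 6, 9 and picks Hold; Labs Inc. would get 12.
- R2: Novax compares 15, 12 and picks Invest; Labs Inc. would get 1.
- R3: Novax compares 6, 5 and picks Invest; Labs Inc. would get 9.
Maximizing over 1, 12, 1, 9, Labs Inc. chooses R1. Subgame-perfect outcome: (R1, Hold) with payoffs (12, 9).
Now find the simultaneous Nash equilibrium.
Labs Inc.'s best replies: Invest→R3; Hold→R0.
Novax's best replies: R0→Invest; R1→Hold; R2→Invest; R3→Invest.
The unique mutual best reply is (R3, Invest), giving (9, 6).
Labs Inc.'s commitment gain: 12 − 9 = 3.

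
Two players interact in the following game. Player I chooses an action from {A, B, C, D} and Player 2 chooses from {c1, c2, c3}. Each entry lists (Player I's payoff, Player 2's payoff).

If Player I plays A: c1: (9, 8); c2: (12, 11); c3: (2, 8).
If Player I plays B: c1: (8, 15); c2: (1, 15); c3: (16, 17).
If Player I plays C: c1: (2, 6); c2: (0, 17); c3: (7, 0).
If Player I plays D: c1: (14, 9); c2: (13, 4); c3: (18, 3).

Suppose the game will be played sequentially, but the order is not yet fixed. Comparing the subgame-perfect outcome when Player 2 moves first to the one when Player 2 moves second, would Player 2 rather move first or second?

If Player I leads: Player 2's best replies are A→c2, B→c3, C→c2, D→c1; Player I's induced payoffs 12, 16, 0, 14; outcome (B, c3), payoffs (16, 17).
If Player 2 leads: Player I's best replies are c1→D, c2→D, c3→D; Player 2's induced payoffs 9, 4, 3; outcome (D, c1), payoffs (14, 9).
Player 2 gets 9 moving first and 17 moving second, so Player 2 prefers to move second.

second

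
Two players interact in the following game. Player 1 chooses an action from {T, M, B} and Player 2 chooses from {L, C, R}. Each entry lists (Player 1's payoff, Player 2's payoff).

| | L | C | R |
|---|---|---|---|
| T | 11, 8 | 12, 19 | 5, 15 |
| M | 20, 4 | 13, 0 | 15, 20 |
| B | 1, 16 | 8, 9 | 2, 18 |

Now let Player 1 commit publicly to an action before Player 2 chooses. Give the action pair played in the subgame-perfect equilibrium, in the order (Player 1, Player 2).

Backward induction with Player 1 moving first.
- T: BR = C, leader payoff 12.
- M: BR = R, leader payoff 15.
- B: BR = R, leader payoff 2.
Player 1's induced payoffs are 12, 15, 2, so Player 1 commits to M. Subgame-perfect outcome: (M, R) with payoffs (15, 20).

(M, R)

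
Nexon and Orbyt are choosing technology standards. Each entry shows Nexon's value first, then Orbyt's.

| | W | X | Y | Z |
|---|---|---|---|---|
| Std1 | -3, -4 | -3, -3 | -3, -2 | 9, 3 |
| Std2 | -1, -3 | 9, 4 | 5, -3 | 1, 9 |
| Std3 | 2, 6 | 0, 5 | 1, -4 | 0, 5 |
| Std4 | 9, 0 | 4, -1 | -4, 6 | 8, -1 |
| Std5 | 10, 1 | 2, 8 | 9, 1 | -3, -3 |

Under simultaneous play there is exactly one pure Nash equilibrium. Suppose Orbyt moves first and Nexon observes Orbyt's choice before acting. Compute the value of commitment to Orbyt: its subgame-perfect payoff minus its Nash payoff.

Nexon best-responds to each possible Orbyt move:
- W: Nexon compares -3, -1, 2, 9, 10 and picks Std5; Orbyt would get 1.
- X: Nexon compares -3, 9, 0, 4, 2 and picks Std2; Orbyt would get 4.
- Y: Nexon compares -3, 5, 1, -4, 9 and picks Std5; Orbyt would get 1.
- Z: Nexon compares 9, 1, 0, 8, -3 and picks Std1; Orbyt would get 3.
Orbyt's induced payoffs are 1, 4, 1, 3, so Orbyt commits to X. Subgame-perfect outcome: (Std2, X) with payoffs (9, 4).
Now find the simultaneous Nash equilibrium.
Nexon's best replies: W→Std5; X→Std2; Y→Std5; Z→Std1.
Orbyt's best replies: Std1→Z; Std2→Z; Std3→W; Std4→Y; Std5→X.
The unique mutual best reply is (Std1, Z), giving (9, 3).
Orbyt's commitment gain: 4 − 3 = 1.

1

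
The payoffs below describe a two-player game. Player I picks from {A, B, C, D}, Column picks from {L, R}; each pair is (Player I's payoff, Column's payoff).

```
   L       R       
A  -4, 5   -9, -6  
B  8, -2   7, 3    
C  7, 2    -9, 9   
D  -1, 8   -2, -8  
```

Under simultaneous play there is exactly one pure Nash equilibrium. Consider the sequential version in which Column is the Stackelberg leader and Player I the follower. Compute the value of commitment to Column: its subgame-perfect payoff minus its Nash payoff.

0

Backward induction with Column moving first.
- L: Player I compares -4, 8, 7, -1 and picks B; Column would get -2.
- R: Player I compares -9, 7, -9, -2 and picks B; Column would get 3.
Column's induced payoffs are -2, 3, so Column commits to R. Subgame-perfect outcome: (B, R) with payoffs (7, 3).
Now find the simultaneous Nash equilibrium.
Player I's best replies: L→B; R→B.
Column's best replies: A→L; B→R; C→R; D→L.
The unique mutual best reply is (B, R), giving (7, 3).
Column's commitment gain: 3 − 3 = 0.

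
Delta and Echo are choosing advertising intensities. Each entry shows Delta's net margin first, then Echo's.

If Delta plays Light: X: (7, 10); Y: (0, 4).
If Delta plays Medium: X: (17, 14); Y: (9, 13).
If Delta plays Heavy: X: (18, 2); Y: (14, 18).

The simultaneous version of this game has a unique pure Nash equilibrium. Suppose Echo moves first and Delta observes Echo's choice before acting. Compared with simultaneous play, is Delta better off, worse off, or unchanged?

unchanged

Backward induction with Echo moving first.
- X → Delta plays Heavy (best of 7, 17, 18); Echo gets 2.
- Y → Delta plays Heavy (best of 0, 9, 14); Echo gets 18.
Maximizing over 2, 18, Echo chooses Y. Subgame-perfect outcome: (Heavy, Y) with payoffs (14, 18).
Now find the simultaneous Nash equilibrium.
Delta's best replies: X→Heavy; Y→Heavy.
Echo's best replies: Light→X; Medium→X; Heavy→Y.
Only (Heavy, Y) has each player best-responding; Nash payoffs (14, 18).
Delta earns 14 sequentially versus 14 at the Nash outcome: unchanged.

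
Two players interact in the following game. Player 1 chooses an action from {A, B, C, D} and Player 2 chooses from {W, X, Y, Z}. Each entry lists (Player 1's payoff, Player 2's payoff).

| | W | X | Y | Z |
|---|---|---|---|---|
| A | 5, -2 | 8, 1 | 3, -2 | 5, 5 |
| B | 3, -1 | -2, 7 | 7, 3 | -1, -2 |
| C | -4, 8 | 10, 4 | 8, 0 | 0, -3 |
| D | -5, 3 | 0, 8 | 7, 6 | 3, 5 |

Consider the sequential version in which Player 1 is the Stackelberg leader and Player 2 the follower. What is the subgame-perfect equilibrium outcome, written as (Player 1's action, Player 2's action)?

Player 2 best-responds to each possible Player 1 move:
- A → Player 2 plays Z (best of -2, 1, -2, 5); Player 1 gets 5.
- B → Player 2 plays X (best of -1, 7, 3, -2); Player 1 gets -2.
- C → Player 2 plays W (best of 8, 4, 0, -3); Player 1 gets -4.
- D → Player 2 plays X (best of 3, 8, 6, 5); Player 1 gets 0.
Maximizing over 5, -2, -4, 0, Player 1 chooses A. Subgame-perfect outcome: (A, Z) with payoffs (5, 5).

(A, Z)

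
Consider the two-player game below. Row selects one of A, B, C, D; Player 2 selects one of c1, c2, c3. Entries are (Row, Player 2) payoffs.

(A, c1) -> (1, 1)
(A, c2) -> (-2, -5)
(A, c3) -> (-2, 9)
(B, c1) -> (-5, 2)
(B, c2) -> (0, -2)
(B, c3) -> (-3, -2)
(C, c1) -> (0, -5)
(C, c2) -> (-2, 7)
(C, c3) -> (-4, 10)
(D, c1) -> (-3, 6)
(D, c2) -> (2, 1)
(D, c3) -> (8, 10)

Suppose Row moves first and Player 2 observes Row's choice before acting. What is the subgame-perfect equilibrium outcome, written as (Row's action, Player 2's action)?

(D, c3)

Work backward from Player 2's decision.
- A → Player 2 plays c3 (best of 1, -5, 9); Row gets -2.
- B → Player 2 plays c1 (best of 2, -2, -2); Row gets -5.
- C → Player 2 plays c3 (best of -5, 7, 10); Row gets -4.
- D → Player 2 plays c3 (best of 6, 1, 10); Row gets 8.
Maximizing over -2, -5, -4, 8, Row chooses D. Subgame-perfect outcome: (D, c3) with payoffs (8, 10).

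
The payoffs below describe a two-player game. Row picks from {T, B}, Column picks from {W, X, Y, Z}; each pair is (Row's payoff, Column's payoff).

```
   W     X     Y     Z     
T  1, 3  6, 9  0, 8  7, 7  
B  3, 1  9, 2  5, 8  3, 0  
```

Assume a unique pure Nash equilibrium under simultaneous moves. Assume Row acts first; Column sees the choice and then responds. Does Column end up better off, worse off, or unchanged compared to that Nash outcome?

Column best-responds to each possible Row move:
- T: Column compares 3, 9, 8, 7 and picks X; Row would get 6.
- B: Column compares 1, 2, 8, 0 and picks Y; Row would get 5.
Among 6, 5, the best is 6 at T. Subgame-perfect outcome: (T, X) with payoffs (6, 9).
Under simultaneous play:
Row's best replies: W→B; X→B; Y→B; Z→T.
Column's best replies: T→X; B→Y.
Only (B, Y) has each player best-responding; Nash payoffs (5, 8).
Column earns 9 sequentially versus 8 at the Nash outcome: better off.

better off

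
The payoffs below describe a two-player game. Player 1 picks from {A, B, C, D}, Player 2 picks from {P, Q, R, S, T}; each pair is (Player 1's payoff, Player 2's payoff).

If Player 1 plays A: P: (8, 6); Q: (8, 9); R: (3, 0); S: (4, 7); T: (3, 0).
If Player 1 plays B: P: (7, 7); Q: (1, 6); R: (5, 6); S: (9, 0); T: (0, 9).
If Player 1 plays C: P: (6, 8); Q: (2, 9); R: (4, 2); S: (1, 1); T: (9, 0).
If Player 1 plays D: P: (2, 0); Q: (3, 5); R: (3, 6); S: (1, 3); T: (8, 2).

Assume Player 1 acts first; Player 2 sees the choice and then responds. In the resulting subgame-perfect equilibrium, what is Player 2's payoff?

Player 2 best-responds to each possible Player 1 move:
- A → Player 2 plays Q (best of 6, 9, 0, 7, 0); Player 1 gets 8.
- B → Player 2 plays T (best of 7, 6, 6, 0, 9); Player 1 gets 0.
- C → Player 2 plays Q (best of 8, 9, 2, 1, 0); Player 1 gets 2.
- D → Player 2 plays R (best of 0, 5, 6, 3, 2); Player 1 gets 3.
Maximizing over 8, 0, 2, 3, Player 1 chooses A. Subgame-perfect outcome: (A, Q) with payoffs (8, 9).

9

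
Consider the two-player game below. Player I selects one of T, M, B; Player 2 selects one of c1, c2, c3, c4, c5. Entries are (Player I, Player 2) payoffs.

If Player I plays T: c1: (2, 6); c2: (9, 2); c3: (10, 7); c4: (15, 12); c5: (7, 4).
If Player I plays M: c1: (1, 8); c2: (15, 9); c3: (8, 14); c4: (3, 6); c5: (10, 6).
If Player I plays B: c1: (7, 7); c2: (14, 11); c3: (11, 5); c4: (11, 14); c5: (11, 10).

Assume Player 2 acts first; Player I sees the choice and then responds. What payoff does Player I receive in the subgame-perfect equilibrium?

15

Solve by backward induction (Player 2 leads).
- c1: Player I compares 2, 1, 7 and picks B; Player 2 would get 7.
- c2: Player I compares 9, 15, 14 and picks M; Player 2 would get 9.
- c3: Player I compares 10, 8, 11 and picks B; Player 2 would get 5.
- c4: Player I compares 15, 3, 11 and picks T; Player 2 would get 12.
- c5: Player I compares 7, 10, 11 and picks B; Player 2 would get 10.
Maximizing over 7, 9, 5, 12, 10, Player 2 chooses c4. Subgame-perfect outcome: (T, c4) with payoffs (15, 12).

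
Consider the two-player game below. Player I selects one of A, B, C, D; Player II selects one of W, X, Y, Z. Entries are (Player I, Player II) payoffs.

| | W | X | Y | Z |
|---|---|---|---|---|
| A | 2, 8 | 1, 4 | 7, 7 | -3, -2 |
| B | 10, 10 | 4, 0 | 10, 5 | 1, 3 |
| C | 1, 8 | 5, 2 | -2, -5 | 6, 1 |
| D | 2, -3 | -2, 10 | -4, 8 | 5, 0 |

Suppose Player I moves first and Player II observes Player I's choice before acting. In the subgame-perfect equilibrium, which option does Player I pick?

Player II best-responds to each possible Player I move:
- A: BR = W, leader payoff 2.
- B: BR = W, leader payoff 10.
- C: BR = W, leader payoff 1.
- D: BR = X, leader payoff -2.
Maximizing over 2, 10, 1, -2, Player I chooses B. Subgame-perfect outcome: (B, W) with payoffs (10, 10).

B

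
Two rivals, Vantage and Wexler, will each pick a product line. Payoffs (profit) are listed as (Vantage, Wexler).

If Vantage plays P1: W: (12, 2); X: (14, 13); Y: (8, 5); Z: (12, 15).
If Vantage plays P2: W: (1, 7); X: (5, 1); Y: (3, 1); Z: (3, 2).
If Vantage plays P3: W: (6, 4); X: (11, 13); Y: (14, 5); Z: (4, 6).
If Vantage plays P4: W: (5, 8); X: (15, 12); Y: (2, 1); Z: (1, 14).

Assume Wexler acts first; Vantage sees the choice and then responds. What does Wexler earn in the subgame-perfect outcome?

Solve by backward induction (Wexler leads).
- W → Vantage plays P1 (best of 12, 1, 6, 5); Wexler gets 2.
- X → Vantage plays P4 (best of 14, 5, 11, 15); Wexler gets 12.
- Y → Vantage plays P3 (best of 8, 3, 14, 2); Wexler gets 5.
- Z → Vantage plays P1 (best of 12, 3, 4, 1); Wexler gets 15.
Among 2, 12, 5, 15, the best is 15 at Z. Subgame-perfect outcome: (P1, Z) with payoffs (12, 15).

15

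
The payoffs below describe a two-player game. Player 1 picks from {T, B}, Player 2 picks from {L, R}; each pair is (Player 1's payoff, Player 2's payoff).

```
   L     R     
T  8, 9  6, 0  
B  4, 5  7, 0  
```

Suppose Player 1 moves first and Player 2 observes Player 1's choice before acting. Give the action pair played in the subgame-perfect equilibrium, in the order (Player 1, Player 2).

(T, L)

Work backward from Player 2's decision.
- T: Player 2 compares 9, 0 and picks L; Player 1 would get 8.
- B: Player 2 compares 5, 0 and picks L; Player 1 would get 4.
Among 8, 4, the best is 8 at T. Subgame-perfect outcome: (T, L) with payoffs (8, 9).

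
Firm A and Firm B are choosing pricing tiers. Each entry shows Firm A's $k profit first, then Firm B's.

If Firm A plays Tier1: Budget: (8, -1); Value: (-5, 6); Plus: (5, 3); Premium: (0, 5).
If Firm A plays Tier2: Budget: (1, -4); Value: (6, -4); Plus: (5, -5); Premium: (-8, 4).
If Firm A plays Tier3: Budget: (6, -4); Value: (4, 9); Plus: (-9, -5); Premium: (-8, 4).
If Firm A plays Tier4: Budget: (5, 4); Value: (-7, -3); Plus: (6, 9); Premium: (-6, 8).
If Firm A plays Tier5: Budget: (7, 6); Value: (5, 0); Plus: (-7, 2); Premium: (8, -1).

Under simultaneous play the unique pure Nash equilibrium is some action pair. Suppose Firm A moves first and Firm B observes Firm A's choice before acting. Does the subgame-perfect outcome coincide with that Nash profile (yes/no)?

Backward induction with Firm A moving first.
- Tier1 → Firm B plays Value (best of -1, 6, 3, 5); Firm A gets -5.
- Tier2 → Firm B plays Premium (best of -4, -4, -5, 4); Firm A gets -8.
- Tier3 → Firm B plays Value (best of -4, 9, -5, 4); Firm A gets 4.
- Tier4 → Firm B plays Plus (best of 4, -3, 9, 8); Firm A gets 6.
- Tier5 → Firm B plays Budget (best of 6, 0, 2, -1); Firm A gets 7.
Among -5, -8, 4, 6, 7, the best is 7 at Tier5. Subgame-perfect outcome: (Tier5, Budget) with payoffs (7, 6).
Under simultaneous play:
Firm A's best replies: Budget→Tier1; Value→Tier2; Plus→Tier4; Premium→Tier5.
Firm B's best replies: Tier1→Value; Tier2→Premium; Tier3→Value; Tier4→Plus; Tier5→Budget.
Only (Tier4, Plus) has each player best-responding; Nash payoffs (6, 9).
Sequential outcome (Tier5, Budget) differs from the Nash profile (Tier4, Plus).

no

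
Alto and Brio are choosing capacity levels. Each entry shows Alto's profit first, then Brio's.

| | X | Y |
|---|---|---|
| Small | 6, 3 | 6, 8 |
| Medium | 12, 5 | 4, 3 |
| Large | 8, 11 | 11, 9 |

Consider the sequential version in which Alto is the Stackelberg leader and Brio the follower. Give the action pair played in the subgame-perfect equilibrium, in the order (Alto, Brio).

Solve by backward induction (Alto leads).
- Small: Brio compares 3, 8 and picks Y; Alto would get 6.
- Medium: Brio compares 5, 3 and picks X; Alto would get 12.
- Large: Brio compares 11, 9 and picks X; Alto would get 8.
Alto's induced payoffs are 6, 12, 8, so Alto commits to Medium. Subgame-perfect outcome: (Medium, X) with payoffs (12, 5).

(Medium, X)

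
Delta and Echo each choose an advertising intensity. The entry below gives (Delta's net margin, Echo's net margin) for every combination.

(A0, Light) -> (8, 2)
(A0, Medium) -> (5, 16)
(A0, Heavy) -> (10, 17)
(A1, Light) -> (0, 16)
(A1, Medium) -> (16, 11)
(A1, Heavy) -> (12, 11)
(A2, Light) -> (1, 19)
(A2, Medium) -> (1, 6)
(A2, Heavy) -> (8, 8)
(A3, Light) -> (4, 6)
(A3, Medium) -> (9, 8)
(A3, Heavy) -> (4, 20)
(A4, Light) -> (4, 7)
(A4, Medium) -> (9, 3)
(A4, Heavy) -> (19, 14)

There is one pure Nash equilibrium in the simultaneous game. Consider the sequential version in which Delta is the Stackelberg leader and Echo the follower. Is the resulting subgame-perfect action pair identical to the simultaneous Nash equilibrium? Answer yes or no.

yes

Echo best-responds to each possible Delta move:
- A0: BR = Heavy, leader payoff 10.
- A1: BR = Light, leader payoff 0.
- A2: BR = Light, leader payoff 1.
- A3: BR = Heavy, leader payoff 4.
- A4: BR = Heavy, leader payoff 19.
Delta's induced payoffs are 10, 0, 1, 4, 19, so Delta commits to A4. Subgame-perfect outcome: (A4, Heavy) with payoffs (19, 14).
For the simultaneous game, intersect best replies.
Delta's best replies: Light→A0; Medium→A1; Heavy→A4.
Echo's best replies: A0→Heavy; A1→Light; A2→Light; A3→Heavy; A4→Heavy.
The unique mutual best reply is (A4, Heavy), giving (19, 14).
Sequential outcome (A4, Heavy) coincides with the Nash profile (A4, Heavy).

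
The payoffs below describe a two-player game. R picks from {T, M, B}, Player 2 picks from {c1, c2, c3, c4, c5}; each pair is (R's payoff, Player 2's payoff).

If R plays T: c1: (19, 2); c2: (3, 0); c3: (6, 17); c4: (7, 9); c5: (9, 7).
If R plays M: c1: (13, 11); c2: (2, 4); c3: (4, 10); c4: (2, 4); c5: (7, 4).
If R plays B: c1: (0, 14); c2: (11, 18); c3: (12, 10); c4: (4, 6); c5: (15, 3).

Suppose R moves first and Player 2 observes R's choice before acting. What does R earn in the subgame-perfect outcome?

13

Work backward from Player 2's decision.
- T: Player 2 compares 2, 0, 17, 9, 7 and picks c3; R would get 6.
- M: Player 2 compares 11, 4, 10, 4, 4 and picks c1; R would get 13.
- B: Player 2 compares 14, 18, 10, 6, 3 and picks c2; R would get 11.
R's induced payoffs are 6, 13, 11, so R commits to M. Subgame-perfect outcome: (M, c1) with payoffs (13, 11).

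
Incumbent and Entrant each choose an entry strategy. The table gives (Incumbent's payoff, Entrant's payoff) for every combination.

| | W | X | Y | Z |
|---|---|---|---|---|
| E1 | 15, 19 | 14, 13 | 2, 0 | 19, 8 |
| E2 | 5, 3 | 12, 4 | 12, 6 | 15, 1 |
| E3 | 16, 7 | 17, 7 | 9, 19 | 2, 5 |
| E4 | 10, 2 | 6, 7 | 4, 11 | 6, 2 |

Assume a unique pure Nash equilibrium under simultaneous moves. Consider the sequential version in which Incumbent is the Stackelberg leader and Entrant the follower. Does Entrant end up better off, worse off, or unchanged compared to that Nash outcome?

Entrant best-responds to each possible Incumbent move:
- E1: Entrant compares 19, 13, 0, 8 and picks W; Incumbent would get 15.
- E2: Entrant compares 3, 4, 6, 1 and picks Y; Incumbent would get 12.
- E3: Entrant compares 7, 7, 19, 5 and picks Y; Incumbent would get 9.
- E4: Entrant compares 2, 7, 11, 2 and picks Y; Incumbent would get 4.
Among 15, 12, 9, 4, the best is 15 at E1. Subgame-perfect outcome: (E1, W) with payoffs (15, 19).
Under simultaneous play:
Incumbent's best replies: W→E3; X→E3; Y→E2; Z→E1.
Entrant's best replies: E1→W; E2→Y; E3→Y; E4→Y.
The unique mutual best reply is (E2, Y), giving (12, 6).
Entrant earns 19 sequentially versus 6 at the Nash outcome: better off.

better off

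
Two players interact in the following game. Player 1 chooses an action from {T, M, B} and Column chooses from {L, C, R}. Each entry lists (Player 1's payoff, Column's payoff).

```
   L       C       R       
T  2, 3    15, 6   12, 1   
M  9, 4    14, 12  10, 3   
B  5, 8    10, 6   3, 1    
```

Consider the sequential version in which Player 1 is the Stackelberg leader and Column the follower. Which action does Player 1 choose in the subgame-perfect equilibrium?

Column best-responds to each possible Player 1 move:
- T: Column compares 3, 6, 1 and picks C; Player 1 would get 15.
- M: Column compares 4, 12, 3 and picks C; Player 1 would get 14.
- B: Column compares 8, 6, 1 and picks L; Player 1 would get 5.
Maximizing over 15, 14, 5, Player 1 chooses T. Subgame-perfect outcome: (T, C) with payoffs (15, 6).

T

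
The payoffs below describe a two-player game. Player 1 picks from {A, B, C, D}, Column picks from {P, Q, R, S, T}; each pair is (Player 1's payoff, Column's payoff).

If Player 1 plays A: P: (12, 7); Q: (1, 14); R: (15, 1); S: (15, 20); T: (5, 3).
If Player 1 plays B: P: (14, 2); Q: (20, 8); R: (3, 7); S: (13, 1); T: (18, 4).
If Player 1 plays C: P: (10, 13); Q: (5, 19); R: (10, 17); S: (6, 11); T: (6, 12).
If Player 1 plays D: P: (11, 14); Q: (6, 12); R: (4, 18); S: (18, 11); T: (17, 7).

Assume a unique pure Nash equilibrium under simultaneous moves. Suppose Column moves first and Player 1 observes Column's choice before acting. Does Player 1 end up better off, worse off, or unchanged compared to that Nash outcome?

worse off

Work backward from Player 1's decision.
- P: BR = B, leader payoff 2.
- Q: BR = B, leader payoff 8.
- R: BR = A, leader payoff 1.
- S: BR = D, leader payoff 11.
- T: BR = B, leader payoff 4.
Maximizing over 2, 8, 1, 11, 4, Column chooses S. Subgame-perfect outcome: (D, S) with payoffs (18, 11).
Now find the simultaneous Nash equilibrium.
Player 1's best replies: P→B; Q→B; R→A; S→D; T→B.
Column's best replies: A→S; B→Q; C→Q; D→R.
The unique mutual best reply is (B, Q), giving (20, 8).
Player 1 earns 18 sequentially versus 20 at the Nash outcome: worse off.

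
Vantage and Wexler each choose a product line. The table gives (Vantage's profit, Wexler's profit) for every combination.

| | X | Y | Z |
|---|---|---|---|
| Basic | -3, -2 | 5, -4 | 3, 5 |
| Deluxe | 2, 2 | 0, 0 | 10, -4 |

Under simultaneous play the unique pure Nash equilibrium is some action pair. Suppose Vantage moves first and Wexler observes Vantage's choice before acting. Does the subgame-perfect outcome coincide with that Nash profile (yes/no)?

Work backward from Wexler's decision.
- Basic → Wexler plays Z (best of -2, -4, 5); Vantage gets 3.
- Deluxe → Wexler plays X (best of 2, 0, -4); Vantage gets 2.
Vantage's induced payoffs are 3, 2, so Vantage commits to Basic. Subgame-perfect outcome: (Basic, Z) with payoffs (3, 5).
For the simultaneous game, intersect best replies.
Vantage's best replies: X→Deluxe; Y→Basic; Z→Deluxe.
Wexler's best replies: Basic→Z; Deluxe→X.
The unique mutual best reply is (Deluxe, X), giving (2, 2).
Sequential outcome (Basic, Z) differs from the Nash profile (Deluxe, X).

no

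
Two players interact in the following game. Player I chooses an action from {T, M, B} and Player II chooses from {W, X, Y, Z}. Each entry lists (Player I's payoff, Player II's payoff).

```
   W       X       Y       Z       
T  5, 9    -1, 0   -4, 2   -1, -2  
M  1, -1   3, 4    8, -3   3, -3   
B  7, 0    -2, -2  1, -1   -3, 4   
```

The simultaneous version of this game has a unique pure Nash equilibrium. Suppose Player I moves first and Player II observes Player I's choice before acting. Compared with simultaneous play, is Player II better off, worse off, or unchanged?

better off

Solve by backward induction (Player I leads).
- T: BR = W, leader payoff 5.
- M: BR = X, leader payoff 3.
- B: BR = Z, leader payoff -3.
Player I's induced payoffs are 5, 3, -3, so Player I commits to T. Subgame-perfect outcome: (T, W) with payoffs (5, 9).
Now find the simultaneous Nash equilibrium.
Player I's best replies: W→B; X→M; Y→M; Z→M.
Player II's best replies: T→W; M→X; B→Z.
Only (M, X) has each player best-responding; Nash payoffs (3, 4).
Player II earns 9 sequentially versus 4 at the Nash outcome: better off.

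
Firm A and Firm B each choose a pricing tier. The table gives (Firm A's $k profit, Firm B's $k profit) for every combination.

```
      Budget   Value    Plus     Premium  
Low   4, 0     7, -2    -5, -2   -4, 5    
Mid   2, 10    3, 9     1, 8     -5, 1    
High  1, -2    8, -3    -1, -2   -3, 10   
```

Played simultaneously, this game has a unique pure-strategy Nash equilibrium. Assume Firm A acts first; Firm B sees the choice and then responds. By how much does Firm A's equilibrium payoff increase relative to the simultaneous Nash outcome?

Solve by backward induction (Firm A leads).
- Low: Firm B compares 0, -2, -2, 5 and picks Premium; Firm A would get -4.
- Mid: Firm B compares 10, 9, 8, 1 and picks Budget; Firm A would get 2.
- High: Firm B compares -2, -3, -2, 10 and picks Premium; Firm A would get -3.
Firm A's induced payoffs are -4, 2, -3, so Firm A commits to Mid. Subgame-perfect outcome: (Mid, Budget) with payoffs (2, 10).
For the simultaneous game, intersect best replies.
Firm A's best replies: Budget→Low; Value→High; Plus→Mid; Premium→High.
Firm B's best replies: Low→Premium; Mid→Budget; High→Premium.
Only (High, Premium) has each player best-responding; Nash payoffs (-3, 10).
Firm A's commitment gain: 2 − -3 = 5.

5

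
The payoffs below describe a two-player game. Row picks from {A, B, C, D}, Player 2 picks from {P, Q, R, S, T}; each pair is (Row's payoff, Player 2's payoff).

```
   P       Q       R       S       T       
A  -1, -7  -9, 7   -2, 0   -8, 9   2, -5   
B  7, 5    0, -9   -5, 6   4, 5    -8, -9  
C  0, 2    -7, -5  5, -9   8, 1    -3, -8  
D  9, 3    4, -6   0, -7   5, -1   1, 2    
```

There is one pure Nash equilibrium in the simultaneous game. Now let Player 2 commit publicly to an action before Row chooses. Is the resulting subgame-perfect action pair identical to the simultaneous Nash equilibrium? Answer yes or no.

Work backward from Row's decision.
- P → Row plays D (best of -1, 7, 0, 9); Player 2 gets 3.
- Q → Row plays D (best of -9, 0, -7, 4); Player 2 gets -6.
- R → Row plays C (best of -2, -5, 5, 0); Player 2 gets -9.
- S → Row plays C (best of -8, 4, 8, 5); Player 2 gets 1.
- T → Row plays A (best of 2, -8, -3, 1); Player 2 gets -5.
Among 3, -6, -9, 1, -5, the best is 3 at P. Subgame-perfect outcome: (D, P) with payoffs (9, 3).
Under simultaneous play:
Row's best replies: P→D; Q→D; R→C; S→C; T→A.
Player 2's best replies: A→S; B→R; C→P; D→P.
The unique mutual best reply is (D, P), giving (9, 3).
Sequential outcome (D, P) coincides with the Nash profile (D, P).

yes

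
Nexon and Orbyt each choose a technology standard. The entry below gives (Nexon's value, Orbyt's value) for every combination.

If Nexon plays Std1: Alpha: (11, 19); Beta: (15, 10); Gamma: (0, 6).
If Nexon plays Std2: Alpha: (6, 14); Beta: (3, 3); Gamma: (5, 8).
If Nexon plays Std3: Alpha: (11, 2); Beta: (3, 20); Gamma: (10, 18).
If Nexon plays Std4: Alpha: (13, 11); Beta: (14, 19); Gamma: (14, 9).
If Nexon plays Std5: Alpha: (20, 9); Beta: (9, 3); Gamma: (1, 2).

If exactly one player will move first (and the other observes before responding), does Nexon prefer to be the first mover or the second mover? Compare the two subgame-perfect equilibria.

If Nexon leads: Orbyt's best replies are Std1→Alpha, Std2→Alpha, Std3→Beta, Std4→Beta, Std5→Alpha; Nexon's induced payoffs 11, 6, 3, 14, 20; outcome (Std5, Alpha), payoffs (20, 9).
If Orbyt leads: Nexon's best replies are Alpha→Std5, Beta→Std1, Gamma→Std4; Orbyt's induced payoffs 9, 10, 9; outcome (Std1, Beta), payoffs (15, 10).
Nexon gets 20 moving first and 15 moving second, so Nexon prefers to move first.

first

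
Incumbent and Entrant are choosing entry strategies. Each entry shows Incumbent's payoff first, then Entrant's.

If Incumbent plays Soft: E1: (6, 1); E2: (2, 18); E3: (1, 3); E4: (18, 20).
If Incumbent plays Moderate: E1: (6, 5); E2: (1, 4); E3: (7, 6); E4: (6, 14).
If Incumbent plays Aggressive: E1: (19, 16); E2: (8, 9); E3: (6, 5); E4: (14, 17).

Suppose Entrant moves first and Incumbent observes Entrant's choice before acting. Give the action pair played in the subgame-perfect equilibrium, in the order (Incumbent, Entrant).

Incumbent best-responds to each possible Entrant move:
- E1: Incumbent compares 6, 6, 19 and picks Aggressive; Entrant would get 16.
- E2: Incumbent compares 2, 1, 8 and picks Aggressive; Entrant would get 9.
- E3: Incumbent compares 1, 7, 6 and picks Moderate; Entrant would get 6.
- E4: Incumbent compares 18, 6, 14 and picks Soft; Entrant would get 20.
Among 16, 9, 6, 20, the best is 20 at E4. Subgame-perfect outcome: (Soft, E4) with payoffs (18, 20).

(Soft, E4)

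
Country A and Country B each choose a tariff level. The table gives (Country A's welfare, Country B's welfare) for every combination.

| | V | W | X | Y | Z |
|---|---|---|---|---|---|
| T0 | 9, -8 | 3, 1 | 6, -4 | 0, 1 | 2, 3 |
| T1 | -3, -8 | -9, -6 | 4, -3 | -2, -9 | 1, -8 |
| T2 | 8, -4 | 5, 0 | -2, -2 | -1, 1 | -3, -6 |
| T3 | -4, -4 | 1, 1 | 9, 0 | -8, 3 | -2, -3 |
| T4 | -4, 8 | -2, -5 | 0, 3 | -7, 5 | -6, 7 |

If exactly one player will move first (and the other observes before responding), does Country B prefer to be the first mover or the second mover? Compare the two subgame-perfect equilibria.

If Country A leads: Country B's best replies are T0→Z, T1→X, T2→Y, T3→Y, T4→V; Country A's induced payoffs 2, 4, -1, -8, -4; outcome (T1, X), payoffs (4, -3).
If Country B leads: Country A's best replies are V→T0, W→T2, X→T3, Y→T0, Z→T0; Country B's induced payoffs -8, 0, 0, 1, 3; outcome (T0, Z), payoffs (2, 3).
Country B gets 3 moving first and -3 moving second, so Country B prefers to move first.

first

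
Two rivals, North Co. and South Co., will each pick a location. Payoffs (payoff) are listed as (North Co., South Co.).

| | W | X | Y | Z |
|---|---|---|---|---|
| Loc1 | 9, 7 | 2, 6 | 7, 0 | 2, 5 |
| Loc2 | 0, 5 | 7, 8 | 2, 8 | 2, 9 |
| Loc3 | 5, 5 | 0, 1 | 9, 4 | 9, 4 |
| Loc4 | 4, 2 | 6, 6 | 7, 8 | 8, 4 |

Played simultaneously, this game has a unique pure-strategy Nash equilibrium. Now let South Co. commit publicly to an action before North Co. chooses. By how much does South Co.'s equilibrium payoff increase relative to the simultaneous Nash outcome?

North Co. best-responds to each possible South Co. move:
- W → North Co. plays Loc1 (best of 9, 0, 5, 4); South Co. gets 7.
- X → North Co. plays Loc2 (best of 2, 7, 0, 6); South Co. gets 8.
- Y → North Co. plays Loc3 (best of 7, 2, 9, 7); South Co. gets 4.
- Z → North Co. plays Loc3 (best of 2, 2, 9, 8); South Co. gets 4.
Maximizing over 7, 8, 4, 4, South Co. chooses X. Subgame-perfect outcome: (Loc2, X) with payoffs (7, 8).
Now find the simultaneous Nash equilibrium.
North Co.'s best replies: W→Loc1; X→Loc2; Y→Loc3; Z→Loc3.
South Co.'s best replies: Loc1→W; Loc2→Z; Loc3→W; Loc4→Y.
The unique mutual best reply is (Loc1, W), giving (9, 7).
South Co.'s commitment gain: 8 − 7 = 1.

1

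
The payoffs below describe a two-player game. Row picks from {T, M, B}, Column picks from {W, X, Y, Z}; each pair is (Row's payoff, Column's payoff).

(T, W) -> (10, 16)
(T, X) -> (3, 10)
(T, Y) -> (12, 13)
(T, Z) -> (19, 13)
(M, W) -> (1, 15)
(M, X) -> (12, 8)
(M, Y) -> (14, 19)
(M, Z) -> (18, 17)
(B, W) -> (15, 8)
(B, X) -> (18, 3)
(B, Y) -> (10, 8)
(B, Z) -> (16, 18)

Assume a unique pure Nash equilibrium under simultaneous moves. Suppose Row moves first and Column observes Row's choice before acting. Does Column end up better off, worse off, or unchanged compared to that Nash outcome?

Solve by backward induction (Row leads).
- T: Column compares 16, 10, 13, 13 and picks W; Row would get 10.
- M: Column compares 15, 8, 19, 17 and picks Y; Row would get 14.
- B: Column compares 8, 3, 8, 18 and picks Z; Row would get 16.
Row's induced payoffs are 10, 14, 16, so Row commits to B. Subgame-perfect outcome: (B, Z) with payoffs (16, 18).
Under simultaneous play:
Row's best replies: W→B; X→B; Y→M; Z→T.
Column's best replies: T→W; M→Y; B→Z.
The unique mutual best reply is (M, Y), giving (14, 19).
Column earns 18 sequentially versus 19 at the Nash outcome: worse off.

worse off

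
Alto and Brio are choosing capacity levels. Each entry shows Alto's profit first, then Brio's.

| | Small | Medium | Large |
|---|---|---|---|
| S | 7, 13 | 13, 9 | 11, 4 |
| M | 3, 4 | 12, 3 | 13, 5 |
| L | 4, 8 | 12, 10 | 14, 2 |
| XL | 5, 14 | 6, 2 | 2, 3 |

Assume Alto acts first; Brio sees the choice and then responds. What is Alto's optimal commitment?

Backward induction with Alto moving first.
- S: Brio compares 13, 9, 4 and picks Small; Alto would get 7.
- M: Brio compares 4, 3, 5 and picks Large; Alto would get 13.
- L: Brio compares 8, 10, 2 and picks Medium; Alto would get 12.
- XL: Brio compares 14, 2, 3 and picks Small; Alto would get 5.
Maximizing over 7, 13, 12, 5, Alto chooses M. Subgame-perfect outcome: (M, Large) with payoffs (13, 5).

M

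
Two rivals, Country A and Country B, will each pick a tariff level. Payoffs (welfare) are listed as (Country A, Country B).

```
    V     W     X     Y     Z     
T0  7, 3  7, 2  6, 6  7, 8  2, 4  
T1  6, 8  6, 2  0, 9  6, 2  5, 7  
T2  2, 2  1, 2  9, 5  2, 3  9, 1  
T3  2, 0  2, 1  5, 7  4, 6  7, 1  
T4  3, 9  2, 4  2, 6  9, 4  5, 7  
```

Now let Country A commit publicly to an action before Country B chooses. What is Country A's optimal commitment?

T2

Country B best-responds to each possible Country A move:
- T0 → Country B plays Y (best of 3, 2, 6, 8, 4); Country A gets 7.
- T1 → Country B plays X (best of 8, 2, 9, 2, 7); Country A gets 0.
- T2 → Country B plays X (best of 2, 2, 5, 3, 1); Country A gets 9.
- T3 → Country B plays X (best of 0, 1, 7, 6, 1); Country A gets 5.
- T4 → Country B plays V (best of 9, 4, 6, 4, 7); Country A gets 3.
Country A's induced payoffs are 7, 0, 9, 5, 3, so Country A commits to T2. Subgame-perfect outcome: (T2, X) with payoffs (9, 5).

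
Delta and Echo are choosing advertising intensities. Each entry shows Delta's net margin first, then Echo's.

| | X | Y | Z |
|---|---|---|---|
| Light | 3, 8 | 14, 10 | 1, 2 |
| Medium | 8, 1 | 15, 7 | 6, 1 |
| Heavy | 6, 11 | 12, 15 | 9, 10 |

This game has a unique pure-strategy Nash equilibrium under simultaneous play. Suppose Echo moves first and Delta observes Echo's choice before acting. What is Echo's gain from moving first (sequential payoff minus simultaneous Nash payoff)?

3

Delta best-responds to each possible Echo move:
- X → Delta plays Medium (best of 3, 8, 6); Echo gets 1.
- Y → Delta plays Medium (best of 14, 15, 12); Echo gets 7.
- Z → Delta plays Heavy (best of 1, 6, 9); Echo gets 10.
Echo's induced payoffs are 1, 7, 10, so Echo commits to Z. Subgame-perfect outcome: (Heavy, Z) with payoffs (9, 10).
For the simultaneous game, intersect best replies.
Delta's best replies: X→Medium; Y→Medium; Z→Heavy.
Echo's best replies: Light→Y; Medium→Y; Heavy→Y.
Only (Medium, Y) has each player best-responding; Nash payoffs (15, 7).
Echo's commitment gain: 10 − 7 = 3.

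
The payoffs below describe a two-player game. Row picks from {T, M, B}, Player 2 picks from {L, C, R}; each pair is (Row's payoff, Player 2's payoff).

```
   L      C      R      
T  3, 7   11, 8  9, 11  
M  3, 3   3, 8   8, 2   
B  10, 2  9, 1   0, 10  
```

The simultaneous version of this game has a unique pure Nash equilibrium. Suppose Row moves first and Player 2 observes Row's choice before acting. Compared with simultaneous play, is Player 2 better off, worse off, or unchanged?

unchanged

Backward induction with Row moving first.
- T: Player 2 compares 7, 8, 11 and picks R; Row would get 9.
- M: Player 2 compares 3, 8, 2 and picks C; Row would get 3.
- B: Player 2 compares 2, 1, 10 and picks R; Row would get 0.
Maximizing over 9, 3, 0, Row chooses T. Subgame-perfect outcome: (T, R) with payoffs (9, 11).
Now find the simultaneous Nash equilibrium.
Row's best replies: L→B; C→T; R→T.
Player 2's best replies: T→R; M→C; B→R.
Only (T, R) has each player best-responding; Nash payoffs (9, 11).
Player 2 earns 11 sequentially versus 11 at the Nash outcome: unchanged.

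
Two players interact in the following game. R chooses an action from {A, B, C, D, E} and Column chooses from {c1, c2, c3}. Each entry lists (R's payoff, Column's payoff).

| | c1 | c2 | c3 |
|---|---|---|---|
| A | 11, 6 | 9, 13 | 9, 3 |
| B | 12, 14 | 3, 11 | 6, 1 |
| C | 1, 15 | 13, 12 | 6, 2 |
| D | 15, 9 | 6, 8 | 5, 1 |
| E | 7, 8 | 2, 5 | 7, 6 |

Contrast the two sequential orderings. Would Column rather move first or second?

If R leads: Column's best replies are A→c2, B→c1, C→c1, D→c1, E→c1; R's induced payoffs 9, 12, 1, 15, 7; outcome (D, c1), payoffs (15, 9).
If Column leads: R's best replies are c1→D, c2→C, c3→A; Column's induced payoffs 9, 12, 3; outcome (C, c2), payoffs (13, 12).
Column gets 12 moving first and 9 moving second, so Column prefers to move first.

first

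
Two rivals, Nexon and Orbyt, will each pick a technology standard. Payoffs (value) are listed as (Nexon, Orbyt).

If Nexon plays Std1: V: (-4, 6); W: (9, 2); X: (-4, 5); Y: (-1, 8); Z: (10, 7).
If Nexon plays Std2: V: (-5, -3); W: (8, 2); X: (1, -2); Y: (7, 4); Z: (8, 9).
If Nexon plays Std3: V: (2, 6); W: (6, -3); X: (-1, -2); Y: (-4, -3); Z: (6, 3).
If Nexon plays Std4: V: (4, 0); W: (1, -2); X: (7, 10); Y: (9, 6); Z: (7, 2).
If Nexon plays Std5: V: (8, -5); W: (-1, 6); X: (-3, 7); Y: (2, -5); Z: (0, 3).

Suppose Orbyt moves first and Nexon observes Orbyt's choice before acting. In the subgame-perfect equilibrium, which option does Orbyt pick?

Solve by backward induction (Orbyt leads).
- V: BR = Std5, leader payoff -5.
- W: BR = Std1, leader payoff 2.
- X: BR = Std4, leader payoff 10.
- Y: BR = Std4, leader payoff 6.
- Z: BR = Std1, leader payoff 7.
Orbyt's induced payoffs are -5, 2, 10, 6, 7, so Orbyt commits to X. Subgame-perfect outcome: (Std4, X) with payoffs (7, 10).

X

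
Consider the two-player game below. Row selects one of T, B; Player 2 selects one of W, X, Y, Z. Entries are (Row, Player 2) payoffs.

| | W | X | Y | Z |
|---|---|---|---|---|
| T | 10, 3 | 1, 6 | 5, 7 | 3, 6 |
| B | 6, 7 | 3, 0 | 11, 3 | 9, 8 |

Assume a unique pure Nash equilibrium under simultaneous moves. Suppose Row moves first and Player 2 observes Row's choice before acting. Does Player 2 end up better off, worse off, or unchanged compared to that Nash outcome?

Player 2 best-responds to each possible Row move:
- T: Player 2 compares 3, 6, 7, 6 and picks Y; Row would get 5.
- B: Player 2 compares 7, 0, 3, 8 and picks Z; Row would get 9.
Among 5, 9, the best is 9 at B. Subgame-perfect outcome: (B, Z) with payoffs (9, 8).
Under simultaneous play:
Row's best replies: W→T; X→B; Y→B; Z→B.
Player 2's best replies: T→Y; B→Z.
Only (B, Z) has each player best-responding; Nash payoffs (9, 8).
Player 2 earns 8 sequentially versus 8 at the Nash outcome: unchanged.

unchanged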